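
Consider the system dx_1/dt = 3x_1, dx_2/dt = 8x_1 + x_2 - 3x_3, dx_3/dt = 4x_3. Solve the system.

Coefficient matrix A = [[3, 0, 0], [8, 1, -3], [0, 0, 4]].
det(A - λI) = 0 gives eigenvalues λ = 3, 1, 4.
For λ=3: eigenvector (1,4,0).
For λ=1: eigenvector (0,1,0).
For λ=4: eigenvector (0,-1,1).
General solution: K_1e^(3t)(1,4,0) + K_2e^(t)(0,1,0) + K_3e^(4t)(0,-1,1).

x_1(t) = K_1e^(3t), x_2(t) = 4K_1e^(3t) + K_2e^(t) - K_3e^(4t), x_3(t) = K_3e^(4t)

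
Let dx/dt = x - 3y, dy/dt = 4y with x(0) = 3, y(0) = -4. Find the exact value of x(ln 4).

1020

A = [[1,-3],[0,4]]; eigenvalues λ = 1, 4.
Eigenvectors: (-1,0) for λ=1, (-1,1) for λ=4.
From the initial condition, c_1 = 1, c_2 = -4.
x(ln 4) = (1)(4^1)(-1) + (-4)(4^4)(-1) = 1020.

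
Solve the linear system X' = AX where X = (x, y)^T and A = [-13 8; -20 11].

Coefficient matrix A = [[-13, 8], [-20, 11]].
Characteristic polynomial det(A - λI) = λ^2 + 2λ + 17 = 0.
Eigenvalues λ = -1 ± 4i (complex conjugate pair).
For λ=-1+4i: an eigenvector is (-1,-2) - i(-1,-1) = (-1 + i, -2 + i).
A real fundamental pair from Re and Im of e^((-1+4i)t)v: X_1 = e^(-t)(cos(4t)·(-1,-2) + sin(4t)·(-1,-1)), X_2 = e^(-t)(sin(4t)·(-1,-2) - cos(4t)·(-1,-1)).
General solution: K_1X_1 + K_2X_2.

x(t) = -K_1e^(-t)sin(4t) - K_1e^(-t)cos(4t) - K_2e^(-t)sin(4t) + K_2e^(-t)cos(4t), y(t) = -K_1e^(-t)sin(4t) - 2K_1e^(-t)cos(4t) - 2K_2e^(-t)sin(4t) + K_2e^(-t)cos(4t)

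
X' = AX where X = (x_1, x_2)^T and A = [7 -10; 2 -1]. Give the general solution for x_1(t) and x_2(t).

Coefficient matrix A = [[7, -10], [2, -1]].
Characteristic polynomial det(A - λI) = λ^2 - 6λ + 13 = 0.
Eigenvalues λ = 3 ± 2i (complex conjugate pair).
For λ=3+2i: an eigenvector is (2,1) - i(-1,0) = (2 + i, 1).
A real fundamental pair from Re and Im of e^((3+2i)t)v: X_1 = e^(3t)(cos(2t)·(2,1) + sin(2t)·(-1,0)), X_2 = e^(3t)(sin(2t)·(2,1) - cos(2t)·(-1,0)).
General solution: c_1X_1 + c_2X_2.

x_1(t) = -c_1e^(3t)sin(2t) + 2c_1e^(3t)cos(2t) + 2c_2e^(3t)sin(2t) + c_2e^(3t)cos(2t), x_2(t) = c_1e^(3t)cos(2t) + c_2e^(3t)sin(2t)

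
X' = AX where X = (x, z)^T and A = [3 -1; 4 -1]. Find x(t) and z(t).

Coefficient matrix A = [[3, -1], [4, -1]].
Characteristic polynomial det(A - λI) = λ^2 - 2λ + 1 = 0.
Single eigenvalue λ = 1 with algebraic multiplicity 2.
Eigenvector v = (1,2); generalized eigenvector w with (A-λI)w=v is (-1,-3).
General solution: e^(t)[K_1·v + K_2·(t·v + w)].

x(t) = K_1e^(t) + K_2te^(t) - K_2e^(t), z(t) = 2K_1e^(t) + 2K_2te^(t) - 3K_2e^(t)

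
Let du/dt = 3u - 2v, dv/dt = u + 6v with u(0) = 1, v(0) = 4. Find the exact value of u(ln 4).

A = [[3,-2],[1,6]]; eigenvalues λ = 5, 4.
Eigenvectors: (-1,1) for λ=5, (2,-1) for λ=4.
From the initial condition, c_1 = 9, c_2 = 5.
u(ln 4) = (9)(4^5)(-1) + (5)(4^4)(2) = -6656.

-6656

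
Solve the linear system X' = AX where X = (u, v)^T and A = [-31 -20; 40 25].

u(t) = 2K_1e^(-3t)sin(4t) - K_1e^(-3t)cos(4t) - K_2e^(-3t)sin(4t) - 2K_2e^(-3t)cos(4t), v(t) = -3K_1e^(-3t)sin(4t) + K_1e^(-3t)cos(4t) + K_2e^(-3t)sin(4t) + 3K_2e^(-3t)cos(4t)

Coefficient matrix A = [[-31, -20], [40, 25]].
Characteristic polynomial det(A - λI) = λ^2 + 6λ + 25 = 0.
Eigenvalues λ = -3 ± 4i (complex conjugate pair).
For λ=-3+4i: an eigenvector is (-1,1) - i(2,-3) = (-1 - 2i, 1 + 3i).
A real fundamental pair from Re and Im of e^((-3+4i)t)v: X_1 = e^(-3t)(cos(4t)·(-1,1) + sin(4t)·(2,-3)), X_2 = e^(-3t)(sin(4t)·(-1,1) - cos(4t)·(2,-3)).
General solution: K_1X_1 + K_2X_2.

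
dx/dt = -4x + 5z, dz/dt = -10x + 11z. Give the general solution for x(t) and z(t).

Coefficient matrix A = [[-4, 5], [-10, 11]].
Characteristic polynomial det(A - λI) = λ^2 - 7λ + 6 = 0.
Eigenvalues λ = 6, 1.
For λ=6: (A-λI) row 1 is [-10, 5], so an eigenvector is (-1, -2).
For λ=1: (A-λI) row 1 is [-5, 5], so an eigenvector is (1, 1).
General solution: c_1e^(6t)(-1,-2) + c_2e^(t)(1,1).

x(t) = -c_1e^(6t) + c_2e^(t), z(t) = -2c_1e^(6t) + c_2e^(t)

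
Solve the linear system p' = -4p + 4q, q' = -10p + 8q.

p(t) = -C_1e^(2t)sin(2t) + C_1e^(2t)cos(2t) + C_2e^(2t)sin(2t) + C_2e^(2t)cos(2t), q(t) = -2C_1e^(2t)sin(2t) + C_1e^(2t)cos(2t) + C_2e^(2t)sin(2t) + 2C_2e^(2t)cos(2t)

Coefficient matrix A = [[-4, 4], [-10, 8]].
Characteristic polynomial det(A - λI) = λ^2 - 4λ + 8 = 0.
Eigenvalues λ = 2 ± 2i (complex conjugate pair).
For λ=2+2i: an eigenvector is (1,1) - i(-1,-2) = (1 + i, 1 + 2i).
A real fundamental pair from Re and Im of e^((2+2i)t)v: X_1 = e^(2t)(cos(2t)·(1,1) + sin(2t)·(-1,-2)), X_2 = e^(2t)(sin(2t)·(1,1) - cos(2t)·(-1,-2)).
General solution: C_1X_1 + C_2X_2.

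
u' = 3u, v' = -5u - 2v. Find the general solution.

Coefficient matrix A = [[3, 0], [-5, -2]].
Characteristic polynomial det(A - λI) = λ^2 - λ - 6 = 0.
Eigenvalues λ = -2, 3.
For λ=-2: (A-λI) row 1 is [5, 0], so an eigenvector is (0, -1).
For λ=3: (A-λI) row 2 is [-5, -5], so an eigenvector is (-1, 1).
General solution: c_1e^(-2t)(0,-1) + c_2e^(3t)(-1,1).

u(t) = -c_2e^(3t), v(t) = -c_1e^(-2t) + c_2e^(3t)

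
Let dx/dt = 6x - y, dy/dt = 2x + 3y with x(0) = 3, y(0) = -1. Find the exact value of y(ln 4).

5120

A = [[6,-1],[2,3]]; eigenvalues λ = 4, 5.
Eigenvectors: (1,2) for λ=4, (-1,-1) for λ=5.
From the initial condition, c_1 = -4, c_2 = -7.
y(ln 4) = (-4)(4^4)(2) + (-7)(4^5)(-1) = 5120.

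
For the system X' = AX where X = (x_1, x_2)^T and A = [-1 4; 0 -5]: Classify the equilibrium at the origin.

A = [[-1,4],[0,-5]]; det(A-λI) = λ^2 + 6λ + 5.
λ = -5, -1: both negative.

stable node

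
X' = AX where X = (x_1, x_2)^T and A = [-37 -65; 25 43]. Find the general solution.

Coefficient matrix A = [[-37, -65], [25, 43]].
Characteristic polynomial det(A - λI) = λ^2 - 6λ + 34 = 0.
Eigenvalues λ = 3 ± 5i (complex conjugate pair).
For λ=3+5i: an eigenvector is (3,-2) - i(2,-1) = (3 - 2i, -2 + i).
A real fundamental pair from Re and Im of e^((3+5i)t)v: X_1 = e^(3t)(cos(5t)·(3,-2) + sin(5t)·(2,-1)), X_2 = e^(3t)(sin(5t)·(3,-2) - cos(5t)·(2,-1)).
General solution: C_1X_1 + C_2X_2.

x_1(t) = 2C_1e^(3t)sin(5t) + 3C_1e^(3t)cos(5t) + 3C_2e^(3t)sin(5t) - 2C_2e^(3t)cos(5t), x_2(t) = -C_1e^(3t)sin(5t) - 2C_1e^(3t)cos(5t) - 2C_2e^(3t)sin(5t) + C_2e^(3t)cos(5t)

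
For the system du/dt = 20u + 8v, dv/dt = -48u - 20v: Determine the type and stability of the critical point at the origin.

saddle

A = [[20,8],[-48,-20]]; det(A-λI) = λ^2 - 16.
λ = -4, 4: opposite signs.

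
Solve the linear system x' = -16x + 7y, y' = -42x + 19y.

x(t) = -C_1e^(-2t) + C_2e^(5t), y(t) = -2C_1e^(-2t) + 3C_2e^(5t)

Coefficient matrix A = [[-16, 7], [-42, 19]].
Characteristic polynomial det(A - λI) = λ^2 - 3λ - 10 = 0.
Eigenvalues λ = -2, 5.
For λ=-2: (A-λI) row 1 is [-14, 7], so an eigenvector is (-1, -2).
For λ=5: (A-λI) row 1 is [-21, 7], so an eigenvector is (1, 3).
General solution: C_1e^(-2t)(-1,-2) + C_2e^(5t)(1,3).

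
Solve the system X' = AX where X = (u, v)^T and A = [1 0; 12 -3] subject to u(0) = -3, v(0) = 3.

u(t) = -3e^(t), v(t) = -9e^(t) + 12e^(-3t)

Coefficient matrix A = [[1, 0], [12, -3]].
Characteristic polynomial det(A - λI) = λ^2 + 2λ - 3 = 0.
Eigenvalues λ = 1, -3.
For λ=1: (A-λI) row 2 is [12, -4], so an eigenvector is (-1, -3).
For λ=-3: (A-λI) row 1 is [4, 0], so an eigenvector is (0, 1).
General solution: c_1e^(t)(-1,-3) + c_2e^(-3t)(0,1).
Applying u(0)=-3, v(0)=3 gives c_1=3, c_2=12.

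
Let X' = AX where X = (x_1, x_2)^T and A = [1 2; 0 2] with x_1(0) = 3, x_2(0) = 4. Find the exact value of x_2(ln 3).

A = [[1,2],[0,2]]; eigenvalues λ = 2, 1.
Eigenvectors: (-2,-1) for λ=2, (1,0) for λ=1.
From the initial condition, c_1 = -4, c_2 = -5.
x_2(ln 3) = (-4)(3^2)(-1) + (-5)(3^1)(0) = 36.

36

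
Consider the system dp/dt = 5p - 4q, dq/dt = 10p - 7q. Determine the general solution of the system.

Coefficient matrix A = [[5, -4], [10, -7]].
Characteristic polynomial det(A - λI) = λ^2 + 2λ + 5 = 0.
Eigenvalues λ = -1 ± 2i (complex conjugate pair).
For λ=-1+2i: an eigenvector is (1,1) - i(1,2) = (1 - i, 1 - 2i).
A real fundamental pair from Re and Im of e^((-1+2i)t)v: X_1 = e^(-t)(cos(2t)·(1,1) + sin(2t)·(1,2)), X_2 = e^(-t)(sin(2t)·(1,1) - cos(2t)·(1,2)).
General solution: K_1X_1 + K_2X_2.

p(t) = K_1e^(-t)sin(2t) + K_1e^(-t)cos(2t) + K_2e^(-t)sin(2t) - K_2e^(-t)cos(2t), q(t) = 2K_1e^(-t)sin(2t) + K_1e^(-t)cos(2t) + K_2e^(-t)sin(2t) - 2K_2e^(-t)cos(2t)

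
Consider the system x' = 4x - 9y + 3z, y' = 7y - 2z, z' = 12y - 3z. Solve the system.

Coefficient matrix A = [[4, -9, 3], [0, 7, -2], [0, 12, -3]].
det(A - λI) = 0 gives eigenvalues λ = 4, 3, 1.
For λ=4: eigenvector (1,0,0).
For λ=3: eigenvector (3,1,2).
For λ=1: eigenvector (0,1,3).
General solution: c_1e^(4t)(1,0,0) + c_2e^(3t)(3,1,2) + c_3e^(t)(0,1,3).

x(t) = c_1e^(4t) + 3c_2e^(3t), y(t) = c_2e^(3t) + c_3e^(t), z(t) = 2c_2e^(3t) + 3c_3e^(t)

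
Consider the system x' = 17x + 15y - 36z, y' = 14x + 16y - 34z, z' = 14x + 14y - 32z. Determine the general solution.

Coefficient matrix A = [[17, 15, -36], [14, 16, -34], [14, 14, -32]].
det(A - λI) = 0 gives eigenvalues λ = 3, 2, -4.
For λ=3: eigenvector (3,2,2).
For λ=2: eigenvector (-1,1,0).
For λ=-4: eigenvector (1,1,1).
General solution: K_1e^(3t)(3,2,2) + K_2e^(2t)(-1,1,0) + K_3e^(-4t)(1,1,1).

x(t) = 3K_1e^(3t) - K_2e^(2t) + K_3e^(-4t), y(t) = 2K_1e^(3t) + K_2e^(2t) + K_3e^(-4t), z(t) = 2K_1e^(3t) + K_3e^(-4t)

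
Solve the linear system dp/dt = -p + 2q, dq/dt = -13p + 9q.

p(t) = -K_1e^(4t)sin(t) + K_1e^(4t)cos(t) + K_2e^(4t)sin(t) + K_2e^(4t)cos(t), q(t) = -3K_1e^(4t)sin(t) + 2K_1e^(4t)cos(t) + 2K_2e^(4t)sin(t) + 3K_2e^(4t)cos(t)

Coefficient matrix A = [[-1, 2], [-13, 9]].
Characteristic polynomial det(A - λI) = λ^2 - 8λ + 17 = 0.
Eigenvalues λ = 4 ± i (complex conjugate pair).
For λ=4+i: an eigenvector is (1,2) - i(-1,-3) = (1 + i, 2 + 3i).
A real fundamental pair from Re and Im of e^((4+i)t)v: X_1 = e^(4t)(cos(t)·(1,2) + sin(t)·(-1,-3)), X_2 = e^(4t)(sin(t)·(1,2) - cos(t)·(-1,-3)).
General solution: K_1X_1 + K_2X_2.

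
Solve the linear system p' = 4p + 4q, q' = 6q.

Coefficient matrix A = [[4, 4], [0, 6]].
Characteristic polynomial det(A - λI) = λ^2 - 10λ + 24 = 0.
Eigenvalues λ = 6, 4.
For λ=6: (A-λI) row 1 is [-2, 4], so an eigenvector is (2, 1).
For λ=4: (A-λI) row 1 is [0, 4], so an eigenvector is (-1, 0).
General solution: c_1e^(6t)(2,1) + c_2e^(4t)(-1,0).

p(t) = 2c_1e^(6t) - c_2e^(4t), q(t) = c_1e^(6t)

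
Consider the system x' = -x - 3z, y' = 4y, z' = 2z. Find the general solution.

x(t) = K_1e^(-t) - K_2e^(2t), y(t) = K_3e^(4t), z(t) = K_2e^(2t)

Coefficient matrix A = [[-1, 0, -3], [0, 4, 0], [0, 0, 2]].
det(A - λI) = 0 gives eigenvalues λ = -1, 2, 4.
For λ=-1: eigenvector (1,0,0).
For λ=2: eigenvector (-1,0,1).
For λ=4: eigenvector (0,1,0).
General solution: K_1e^(-t)(1,0,0) + K_2e^(2t)(-1,0,1) + K_3e^(4t)(0,1,0).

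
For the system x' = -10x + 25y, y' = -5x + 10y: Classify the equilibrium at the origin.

center

A = [[-10,25],[-5,10]]; det(A-λI) = λ^2 + 25.
λ = 0 ± 5i: zero real part.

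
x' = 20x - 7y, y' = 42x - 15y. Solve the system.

Coefficient matrix A = [[20, -7], [42, -15]].
Characteristic polynomial det(A - λI) = λ^2 - 5λ - 6 = 0.
Eigenvalues λ = 6, -1.
For λ=6: (A-λI) row 1 is [14, -7], so an eigenvector is (1, 2).
For λ=-1: (A-λI) row 1 is [21, -7], so an eigenvector is (1, 3).
General solution: C_1e^(6t)(1,2) + C_2e^(-t)(1,3).

x(t) = C_1e^(6t) + C_2e^(-t), y(t) = 2C_1e^(6t) + 3C_2e^(-t)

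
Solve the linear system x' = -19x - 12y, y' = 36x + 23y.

x(t) = -2K_1e^(-t) + K_2e^(5t), y(t) = 3K_1e^(-t) - 2K_2e^(5t)

Coefficient matrix A = [[-19, -12], [36, 23]].
Characteristic polynomial det(A - λI) = λ^2 - 4λ - 5 = 0.
Eigenvalues λ = -1, 5.
For λ=-1: (A-λI) row 1 is [-18, -12], so an eigenvector is (-2, 3).
For λ=5: (A-λI) row 1 is [-24, -12], so an eigenvector is (1, -2).
General solution: K_1e^(-t)(-2,3) + K_2e^(5t)(1,-2).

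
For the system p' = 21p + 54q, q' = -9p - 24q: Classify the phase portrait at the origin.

A = [[21,54],[-9,-24]]; det(A-λI) = λ^2 + 3λ - 18.
λ = -6, 3: opposite signs.

saddle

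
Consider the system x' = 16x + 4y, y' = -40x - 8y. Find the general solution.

Coefficient matrix A = [[16, 4], [-40, -8]].
Characteristic polynomial det(A - λI) = λ^2 - 8λ + 32 = 0.
Eigenvalues λ = 4 ± 4i (complex conjugate pair).
For λ=4+4i: an eigenvector is (1,-3) - i(0,-1) = (1, -3 + i).
A real fundamental pair from Re and Im of e^((4+4i)t)v: X_1 = e^(4t)(cos(4t)·(1,-3) + sin(4t)·(0,-1)), X_2 = e^(4t)(sin(4t)·(1,-3) - cos(4t)·(0,-1)).
General solution: c_1X_1 + c_2X_2.

x(t) = c_1e^(4t)cos(4t) + c_2e^(4t)sin(4t), y(t) = -c_1e^(4t)sin(4t) - 3c_1e^(4t)cos(4t) - 3c_2e^(4t)sin(4t) + c_2e^(4t)cos(4t)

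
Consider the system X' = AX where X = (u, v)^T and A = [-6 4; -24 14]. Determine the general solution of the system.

Coefficient matrix A = [[-6, 4], [-24, 14]].
Characteristic polynomial det(A - λI) = λ^2 - 8λ + 12 = 0.
Eigenvalues λ = 6, 2.
For λ=6: (A-λI) row 1 is [-12, 4], so an eigenvector is (-1, -3).
For λ=2: (A-λI) row 1 is [-8, 4], so an eigenvector is (1, 2).
General solution: c_1e^(6t)(-1,-3) + c_2e^(2t)(1,2).

u(t) = -c_1e^(6t) + c_2e^(2t), v(t) = -3c_1e^(6t) + 2c_2e^(2t)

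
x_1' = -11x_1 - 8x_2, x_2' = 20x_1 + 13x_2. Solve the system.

x_1(t) = -c_1e^(t)sin(4t) - c_1e^(t)cos(4t) - c_2e^(t)sin(4t) + c_2e^(t)cos(4t), x_2(t) = c_1e^(t)sin(4t) + 2c_1e^(t)cos(4t) + 2c_2e^(t)sin(4t) - c_2e^(t)cos(4t)

Coefficient matrix A = [[-11, -8], [20, 13]].
Characteristic polynomial det(A - λI) = λ^2 - 2λ + 17 = 0.
Eigenvalues λ = 1 ± 4i (complex conjugate pair).
For λ=1+4i: an eigenvector is (-1,2) - i(-1,1) = (-1 + i, 2 - i).
A real fundamental pair from Re and Im of e^((1+4i)t)v: X_1 = e^(t)(cos(4t)·(-1,2) + sin(4t)·(-1,1)), X_2 = e^(t)(sin(4t)·(-1,2) - cos(4t)·(-1,1)).
General solution: c_1X_1 + c_2X_2.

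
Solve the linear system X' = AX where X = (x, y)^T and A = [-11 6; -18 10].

x(t) = -C_1e^(t) - 2C_2e^(-2t), y(t) = -2C_1e^(t) - 3C_2e^(-2t)

Coefficient matrix A = [[-11, 6], [-18, 10]].
Characteristic polynomial det(A - λI) = λ^2 + λ - 2 = 0.
Eigenvalues λ = 1, -2.
For λ=1: (A-λI) row 1 is [-12, 6], so an eigenvector is (-1, -2).
For λ=-2: (A-λI) row 1 is [-9, 6], so an eigenvector is (-2, -3).
General solution: C_1e^(t)(-1,-2) + C_2e^(-2t)(-2,-3).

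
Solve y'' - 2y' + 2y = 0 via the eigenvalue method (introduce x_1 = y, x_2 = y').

y(t) = K_1e^(t)cos(t) + K_2e^(t)sin(t)

Let x_1 = y, x_2 = y'. Then x_1' = x_2 and x_2' = -2x_1 + 2x_2.
A = [[0,1],[-2,2]]; det(A-λI) = λ^2 - 2λ + 2.
Eigenvalues λ = 1 ± i.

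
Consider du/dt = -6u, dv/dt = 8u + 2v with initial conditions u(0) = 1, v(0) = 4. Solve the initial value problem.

Coefficient matrix A = [[-6, 0], [8, 2]].
Characteristic polynomial det(A - λI) = λ^2 + 4λ - 12 = 0.
Eigenvalues λ = 2, -6.
For λ=2: (A-λI) row 1 is [-8, 0], so an eigenvector is (0, 1).
For λ=-6: (A-λI) row 2 is [8, 8], so an eigenvector is (-1, 1).
General solution: K_1e^(2t)(0,1) + K_2e^(-6t)(-1,1).
Applying u(0)=1, v(0)=4 gives K_1=5, K_2=-1.

u(t) = e^(-6t), v(t) = 5e^(2t) - e^(-6t)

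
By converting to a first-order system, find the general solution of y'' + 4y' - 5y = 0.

y(t) = c_1e^(t) + c_2e^(-5t)

Let x_1 = y, x_2 = y'. Then x_1' = x_2 and x_2' = 5x_1 - 4x_2.
A = [[0,1],[5,-4]]; det(A-λI) = λ^2 + 4λ - 5.
Eigenvalues λ = 1, -5 with eigenvectors (1,1), (1,-5).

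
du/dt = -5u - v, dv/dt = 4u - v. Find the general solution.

u(t) = c_1e^(-3t) + c_2te^(-3t), v(t) = -2c_1e^(-3t) - 2c_2te^(-3t) - c_2e^(-3t)

Coefficient matrix A = [[-5, -1], [4, -1]].
Characteristic polynomial det(A - λI) = λ^2 + 6λ + 9 = 0.
Single eigenvalue λ = -3 with algebraic multiplicity 2.
Eigenvector v = (1,-2); generalized eigenvector w with (A-λI)w=v is (0,-1).
General solution: e^(-3t)[c_1·v + c_2·(t·v + w)].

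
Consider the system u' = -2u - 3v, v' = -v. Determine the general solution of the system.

u(t) = -3c_1e^(-t) + c_2e^(-2t), v(t) = c_1e^(-t)

Coefficient matrix A = [[-2, -3], [0, -1]].
Characteristic polynomial det(A - λI) = λ^2 + 3λ + 2 = 0.
Eigenvalues λ = -1, -2.
For λ=-1: (A-λI) row 1 is [-1, -3], so an eigenvector is (-3, 1).
For λ=-2: (A-λI) row 1 is [0, -3], so an eigenvector is (1, 0).
General solution: c_1e^(-t)(-3,1) + c_2e^(-2t)(1,0).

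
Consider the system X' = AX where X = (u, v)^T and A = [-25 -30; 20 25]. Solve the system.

Coefficient matrix A = [[-25, -30], [20, 25]].
Characteristic polynomial det(A - λI) = λ^2 - 25 = 0.
Eigenvalues λ = 5, -5.
For λ=5: (A-λI) row 1 is [-30, -30], so an eigenvector is (1, -1).
For λ=-5: (A-λI) row 1 is [-20, -30], so an eigenvector is (3, -2).
General solution: K_1e^(5t)(1,-1) + K_2e^(-5t)(3,-2).

u(t) = K_1e^(5t) + 3K_2e^(-5t), v(t) = -K_1e^(5t) - 2K_2e^(-5t)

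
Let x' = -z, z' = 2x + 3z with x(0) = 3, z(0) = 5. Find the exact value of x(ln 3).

-39

A = [[0,-1],[2,3]]; eigenvalues λ = 1, 2.
Eigenvectors: (-1,1) for λ=1, (-1,2) for λ=2.
From the initial condition, c_1 = -11, c_2 = 8.
x(ln 3) = (-11)(3^1)(-1) + (8)(3^2)(-1) = -39.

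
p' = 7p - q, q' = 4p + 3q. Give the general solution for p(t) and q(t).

p(t) = -K_1e^(5t) - K_2te^(5t) + K_2e^(5t), q(t) = -2K_1e^(5t) - 2K_2te^(5t) + 3K_2e^(5t)

Coefficient matrix A = [[7, -1], [4, 3]].
Characteristic polynomial det(A - λI) = λ^2 - 10λ + 25 = 0.
Single eigenvalue λ = 5 with algebraic multiplicity 2.
Eigenvector v = (-1,-2); generalized eigenvector w with (A-λI)w=v is (1,3).
General solution: e^(5t)[K_1·v + K_2·(t·v + w)].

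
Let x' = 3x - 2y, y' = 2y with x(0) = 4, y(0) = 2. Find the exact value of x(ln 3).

36

A = [[3,-2],[0,2]]; eigenvalues λ = 2, 3.
Eigenvectors: (2,1) for λ=2, (1,0) for λ=3.
From the initial condition, c_1 = 2, c_2 = 0.
x(ln 3) = (2)(3^2)(2) + (0)(3^3)(1) = 36.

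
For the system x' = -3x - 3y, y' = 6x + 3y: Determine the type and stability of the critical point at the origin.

A = [[-3,-3],[6,3]]; det(A-λI) = λ^2 + 9.
λ = 0 ± 3i: zero real part.

center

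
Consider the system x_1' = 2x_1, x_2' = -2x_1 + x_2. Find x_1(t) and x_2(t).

Coefficient matrix A = [[2, 0], [-2, 1]].
Characteristic polynomial det(A - λI) = λ^2 - 3λ + 2 = 0.
Eigenvalues λ = 2, 1.
For λ=2: (A-λI) row 2 is [-2, -1], so an eigenvector is (-1, 2).
For λ=1: (A-λI) row 1 is [1, 0], so an eigenvector is (0, -1).
General solution: c_1e^(2t)(-1,2) + c_2e^(t)(0,-1).

x_1(t) = -c_1e^(2t), x_2(t) = 2c_1e^(2t) - c_2e^(t)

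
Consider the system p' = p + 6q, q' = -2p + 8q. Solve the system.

p(t) = -3K_1e^(5t) - 2K_2e^(4t), q(t) = -2K_1e^(5t) - K_2e^(4t)

Coefficient matrix A = [[1, 6], [-2, 8]].
Characteristic polynomial det(A - λI) = λ^2 - 9λ + 20 = 0.
Eigenvalues λ = 5, 4.
For λ=5: (A-λI) row 1 is [-4, 6], so an eigenvector is (-3, -2).
For λ=4: (A-λI) row 1 is [-3, 6], so an eigenvector is (-2, -1).
General solution: K_1e^(5t)(-3,-2) + K_2e^(4t)(-2,-1).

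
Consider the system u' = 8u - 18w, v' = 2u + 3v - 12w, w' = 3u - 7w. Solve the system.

Coefficient matrix A = [[8, 0, -18], [2, 3, -12], [3, 0, -7]].
det(A - λI) = 0 gives eigenvalues λ = 3, 2, -1.
For λ=3: eigenvector (0,1,0).
For λ=2: eigenvector (3,6,1).
For λ=-1: eigenvector (2,2,1).
General solution: c_1e^(3t)(0,1,0) + c_2e^(2t)(3,6,1) + c_3e^(-t)(2,2,1).

u(t) = 3c_2e^(2t) + 2c_3e^(-t), v(t) = c_1e^(3t) + 6c_2e^(2t) + 2c_3e^(-t), w(t) = c_2e^(2t) + c_3e^(-t)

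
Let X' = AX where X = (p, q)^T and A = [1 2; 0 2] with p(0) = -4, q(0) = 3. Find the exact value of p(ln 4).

A = [[1,2],[0,2]]; eigenvalues λ = 2, 1.
Eigenvectors: (2,1) for λ=2, (1,0) for λ=1.
From the initial condition, c_1 = 3, c_2 = -10.
p(ln 4) = (3)(4^2)(2) + (-10)(4^1)(1) = 56.

56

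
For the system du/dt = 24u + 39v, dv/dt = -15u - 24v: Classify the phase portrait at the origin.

A = [[24,39],[-15,-24]]; det(A-λI) = λ^2 + 9.
λ = 0 ± 3i: zero real part.

center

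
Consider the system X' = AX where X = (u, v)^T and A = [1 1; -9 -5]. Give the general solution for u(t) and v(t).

Coefficient matrix A = [[1, 1], [-9, -5]].
Characteristic polynomial det(A - λI) = λ^2 + 4λ + 4 = 0.
Single eigenvalue λ = -2 with algebraic multiplicity 2.
Eigenvector v = (-1,3); generalized eigenvector w with (A-λI)w=v is (-1,2).
General solution: e^(-2t)[K_1·v + K_2·(t·v + w)].

u(t) = -K_1e^(-2t) - K_2te^(-2t) - K_2e^(-2t), v(t) = 3K_1e^(-2t) + 3K_2te^(-2t) + 2K_2e^(-2t)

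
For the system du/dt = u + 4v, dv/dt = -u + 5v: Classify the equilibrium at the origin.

A = [[1,4],[-1,5]]; det(A-λI) = λ^2 - 6λ + 9.
repeated λ = 3 with a single eigenvector.

unstable improper node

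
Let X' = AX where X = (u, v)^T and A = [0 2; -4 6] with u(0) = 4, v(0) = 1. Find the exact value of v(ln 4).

A = [[0,2],[-4,6]]; eigenvalues λ = 2, 4.
Eigenvectors: (1,1) for λ=2, (-1,-2) for λ=4.
From the initial condition, c_1 = 7, c_2 = 3.
v(ln 4) = (7)(4^2)(1) + (3)(4^4)(-2) = -1424.

-1424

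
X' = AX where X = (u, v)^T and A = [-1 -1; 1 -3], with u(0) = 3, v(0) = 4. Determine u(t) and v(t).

Coefficient matrix A = [[-1, -1], [1, -3]].
Characteristic polynomial det(A - λI) = λ^2 + 4λ + 4 = 0.
Single eigenvalue λ = -2 with algebraic multiplicity 2.
Eigenvector v = (-1,-1); generalized eigenvector w with (A-λI)w=v is (-3,-2).
General solution: e^(-2t)[K_1·v + K_2·(t·v + w)].
Applying u(0)=3, v(0)=4 gives K_1=-6, K_2=1.

u(t) = -te^(-2t) + 3e^(-2t), v(t) = -te^(-2t) + 4e^(-2t)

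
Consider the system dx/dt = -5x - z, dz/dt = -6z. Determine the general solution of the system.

x(t) = K_1e^(-6t) - K_2e^(-5t), z(t) = K_1e^(-6t)

Coefficient matrix A = [[-5, -1], [0, -6]].
Characteristic polynomial det(A - λI) = λ^2 + 11λ + 30 = 0.
Eigenvalues λ = -6, -5.
For λ=-6: (A-λI) row 1 is [1, -1], so an eigenvector is (1, 1).
For λ=-5: (A-λI) row 1 is [0, -1], so an eigenvector is (-1, 0).
General solution: K_1e^(-6t)(1,1) + K_2e^(-5t)(-1,0).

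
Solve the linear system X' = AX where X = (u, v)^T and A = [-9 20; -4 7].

u(t) = -C_1e^(-t)sin(4t) - 2C_1e^(-t)cos(4t) - 2C_2e^(-t)sin(4t) + C_2e^(-t)cos(4t), v(t) = -C_1e^(-t)cos(4t) - C_2e^(-t)sin(4t)

Coefficient matrix A = [[-9, 20], [-4, 7]].
Characteristic polynomial det(A - λI) = λ^2 + 2λ + 17 = 0.
Eigenvalues λ = -1 ± 4i (complex conjugate pair).
For λ=-1+4i: an eigenvector is (-2,-1) - i(-1,0) = (-2 + i, -1).
A real fundamental pair from Re and Im of e^((-1+4i)t)v: X_1 = e^(-t)(cos(4t)·(-2,-1) + sin(4t)·(-1,0)), X_2 = e^(-t)(sin(4t)·(-2,-1) - cos(4t)·(-1,0)).
General solution: C_1X_1 + C_2X_2.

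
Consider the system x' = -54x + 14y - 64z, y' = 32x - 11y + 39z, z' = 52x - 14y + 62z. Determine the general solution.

x(t) = 3c_1e^(-2t) - c_2e^(-4t) + 2c_3e^(3t), y(t) = 2c_1e^(-2t) + c_2e^(-4t) - c_3e^(3t), z(t) = -2c_1e^(-2t) + c_2e^(-4t) - 2c_3e^(3t)

Coefficient matrix A = [[-54, 14, -64], [32, -11, 39], [52, -14, 62]].
det(A - λI) = 0 gives eigenvalues λ = -2, -4, 3.
For λ=-2: eigenvector (3,2,-2).
For λ=-4: eigenvector (-1,1,1).
For λ=3: eigenvector (2,-1,-2).
General solution: c_1e^(-2t)(3,2,-2) + c_2e^(-4t)(-1,1,1) + c_3e^(3t)(2,-1,-2).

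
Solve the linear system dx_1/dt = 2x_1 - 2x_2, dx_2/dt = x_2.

Coefficient matrix A = [[2, -2], [0, 1]].
Characteristic polynomial det(A - λI) = λ^2 - 3λ + 2 = 0.
Eigenvalues λ = 2, 1.
For λ=2: (A-λI) row 1 is [0, -2], so an eigenvector is (-1, 0).
For λ=1: (A-λI) row 1 is [1, -2], so an eigenvector is (-2, -1).
General solution: C_1e^(2t)(-1,0) + C_2e^(t)(-2,-1).

x_1(t) = -C_1e^(2t) - 2C_2e^(t), x_2(t) = -C_2e^(t)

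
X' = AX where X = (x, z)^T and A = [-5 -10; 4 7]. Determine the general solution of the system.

x(t) = K_1e^(t)sin(2t) - 2K_1e^(t)cos(2t) - 2K_2e^(t)sin(2t) - K_2e^(t)cos(2t), z(t) = -K_1e^(t)sin(2t) + K_1e^(t)cos(2t) + K_2e^(t)sin(2t) + K_2e^(t)cos(2t)

Coefficient matrix A = [[-5, -10], [4, 7]].
Characteristic polynomial det(A - λI) = λ^2 - 2λ + 5 = 0.
Eigenvalues λ = 1 ± 2i (complex conjugate pair).
For λ=1+2i: an eigenvector is (-2,1) - i(1,-1) = (-2 - i, 1 + i).
A real fundamental pair from Re and Im of e^((1+2i)t)v: X_1 = e^(t)(cos(2t)·(-2,1) + sin(2t)·(1,-1)), X_2 = e^(t)(sin(2t)·(-2,1) - cos(2t)·(1,-1)).
General solution: K_1X_1 + K_2X_2.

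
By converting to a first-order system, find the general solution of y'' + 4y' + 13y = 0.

y(t) = C_1e^(-2t)cos(3t) + C_2e^(-2t)sin(3t)

Let x_1 = y, x_2 = y'. Then x_1' = x_2 and x_2' = -13x_1 - 4x_2.
A = [[0,1],[-13,-4]]; det(A-λI) = λ^2 + 4λ + 13.
Eigenvalues λ = -2 ± 3i.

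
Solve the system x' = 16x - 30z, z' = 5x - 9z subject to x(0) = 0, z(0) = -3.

Coefficient matrix A = [[16, -30], [5, -9]].
Characteristic polynomial det(A - λI) = λ^2 - 7λ + 6 = 0.
Eigenvalues λ = 6, 1.
For λ=6: (A-λI) row 1 is [10, -30], so an eigenvector is (3, 1).
For λ=1: (A-λI) row 1 is [15, -30], so an eigenvector is (2, 1).
General solution: c_1e^(6t)(3,1) + c_2e^(t)(2,1).
Applying x(0)=0, z(0)=-3 gives c_1=6, c_2=-9.

x(t) = 18e^(6t) - 18e^(t), z(t) = 6e^(6t) - 9e^(t)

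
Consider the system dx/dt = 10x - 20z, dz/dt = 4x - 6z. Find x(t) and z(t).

x(t) = -2c_1e^(2t)sin(4t) - c_1e^(2t)cos(4t) - c_2e^(2t)sin(4t) + 2c_2e^(2t)cos(4t), z(t) = -c_1e^(2t)sin(4t) + c_2e^(2t)cos(4t)

Coefficient matrix A = [[10, -20], [4, -6]].
Characteristic polynomial det(A - λI) = λ^2 - 4λ + 20 = 0.
Eigenvalues λ = 2 ± 4i (complex conjugate pair).
For λ=2+4i: an eigenvector is (-1,0) - i(-2,-1) = (-1 + 2i, 0 + i).
A real fundamental pair from Re and Im of e^((2+4i)t)v: X_1 = e^(2t)(cos(4t)·(-1,0) + sin(4t)·(-2,-1)), X_2 = e^(2t)(sin(4t)·(-1,0) - cos(4t)·(-2,-1)).
General solution: c_1X_1 + c_2X_2.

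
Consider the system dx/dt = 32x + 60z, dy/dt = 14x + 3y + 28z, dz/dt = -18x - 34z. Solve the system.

x(t) = 2K_1e^(2t) + 5K_3e^(-4t), y(t) = K_2e^(3t) + 2K_3e^(-4t), z(t) = -K_1e^(2t) - 3K_3e^(-4t)

Coefficient matrix A = [[32, 0, 60], [14, 3, 28], [-18, 0, -34]].
det(A - λI) = 0 gives eigenvalues λ = 2, 3, -4.
For λ=2: eigenvector (2,0,-1).
For λ=3: eigenvector (0,1,0).
For λ=-4: eigenvector (5,2,-3).
General solution: K_1e^(2t)(2,0,-1) + K_2e^(3t)(0,1,0) + K_3e^(-4t)(5,2,-3).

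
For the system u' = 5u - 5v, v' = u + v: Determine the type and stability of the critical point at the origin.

A = [[5,-5],[1,1]]; det(A-λI) = λ^2 - 6λ + 10.
λ = 3 ± i: positive real part.

unstable spiral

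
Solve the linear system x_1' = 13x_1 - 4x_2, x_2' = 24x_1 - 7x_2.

Coefficient matrix A = [[13, -4], [24, -7]].
Characteristic polynomial det(A - λI) = λ^2 - 6λ + 5 = 0.
Eigenvalues λ = 5, 1.
For λ=5: (A-λI) row 1 is [8, -4], so an eigenvector is (-1, -2).
For λ=1: (A-λI) row 1 is [12, -4], so an eigenvector is (1, 3).
General solution: C_1e^(5t)(-1,-2) + C_2e^(t)(1,3).

x_1(t) = -C_1e^(5t) + C_2e^(t), x_2(t) = -2C_1e^(5t) + 3C_2e^(t)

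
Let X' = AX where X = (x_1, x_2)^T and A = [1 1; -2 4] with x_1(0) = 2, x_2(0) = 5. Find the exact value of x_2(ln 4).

A = [[1,1],[-2,4]]; eigenvalues λ = 3, 2.
Eigenvectors: (-1,-2) for λ=3, (1,1) for λ=2.
From the initial condition, c_1 = -3, c_2 = -1.
x_2(ln 4) = (-3)(4^3)(-2) + (-1)(4^2)(1) = 368.

368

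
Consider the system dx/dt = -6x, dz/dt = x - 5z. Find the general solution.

x(t) = c_1e^(-6t), z(t) = -c_1e^(-6t) + c_2e^(-5t)

Coefficient matrix A = [[-6, 0], [1, -5]].
Characteristic polynomial det(A - λI) = λ^2 + 11λ + 30 = 0.
Eigenvalues λ = -6, -5.
For λ=-6: (A-λI) row 2 is [1, 1], so an eigenvector is (1, -1).
For λ=-5: (A-λI) row 1 is [-1, 0], so an eigenvector is (0, 1).
General solution: c_1e^(-6t)(1,-1) + c_2e^(-5t)(0,1).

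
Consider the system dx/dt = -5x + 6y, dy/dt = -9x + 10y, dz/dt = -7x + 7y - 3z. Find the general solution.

x(t) = -2C_1e^(4t) + C_3e^(t), y(t) = -3C_1e^(4t) + C_3e^(t), z(t) = -C_1e^(4t) + C_2e^(-3t)

Coefficient matrix A = [[-5, 6, 0], [-9, 10, 0], [-7, 7, -3]].
det(A - λI) = 0 gives eigenvalues λ = 4, -3, 1.
For λ=4: eigenvector (-2,-3,-1).
For λ=-3: eigenvector (0,0,1).
For λ=1: eigenvector (1,1,0).
General solution: C_1e^(4t)(-2,-3,-1) + C_2e^(-3t)(0,0,1) + C_3e^(t)(1,1,0).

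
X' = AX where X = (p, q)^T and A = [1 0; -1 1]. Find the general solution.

Coefficient matrix A = [[1, 0], [-1, 1]].
Characteristic polynomial det(A - λI) = λ^2 - 2λ + 1 = 0.
Single eigenvalue λ = 1 with algebraic multiplicity 2.
Eigenvector v = (0,1); generalized eigenvector w with (A-λI)w=v is (-1,2).
General solution: e^(t)[C_1·v + C_2·(t·v + w)].

p(t) = -C_2e^(t), q(t) = C_1e^(t) + C_2te^(t) + 2C_2e^(t)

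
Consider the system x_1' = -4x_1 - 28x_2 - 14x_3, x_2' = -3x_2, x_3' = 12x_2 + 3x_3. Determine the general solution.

x_1(t) = c_1e^(-4t) - 2c_2e^(3t), x_2(t) = c_3e^(-3t), x_3(t) = c_2e^(3t) - 2c_3e^(-3t)

Coefficient matrix A = [[-4, -28, -14], [0, -3, 0], [0, 12, 3]].
det(A - λI) = 0 gives eigenvalues λ = -4, 3, -3.
For λ=-4: eigenvector (1,0,0).
For λ=3: eigenvector (-2,0,1).
For λ=-3: eigenvector (0,1,-2).
General solution: c_1e^(-4t)(1,0,0) + c_2e^(3t)(-2,0,1) + c_3e^(-3t)(0,1,-2).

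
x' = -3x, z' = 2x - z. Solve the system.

x(t) = c_1e^(-3t), z(t) = -c_1e^(-3t) + c_2e^(-t)

Coefficient matrix A = [[-3, 0], [2, -1]].
Characteristic polynomial det(A - λI) = λ^2 + 4λ + 3 = 0.
Eigenvalues λ = -3, -1.
For λ=-3: (A-λI) row 2 is [2, 2], so an eigenvector is (1, -1).
For λ=-1: (A-λI) row 1 is [-2, 0], so an eigenvector is (0, 1).
General solution: c_1e^(-3t)(1,-1) + c_2e^(-t)(0,1).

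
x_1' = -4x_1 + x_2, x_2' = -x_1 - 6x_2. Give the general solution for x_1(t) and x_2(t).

x_1(t) = C_1e^(-5t) + C_2te^(-5t) + 3C_2e^(-5t), x_2(t) = -C_1e^(-5t) - C_2te^(-5t) - 2C_2e^(-5t)

Coefficient matrix A = [[-4, 1], [-1, -6]].
Characteristic polynomial det(A - λI) = λ^2 + 10λ + 25 = 0.
Single eigenvalue λ = -5 with algebraic multiplicity 2.
Eigenvector v = (1,-1); generalized eigenvector w with (A-λI)w=v is (3,-2).
General solution: e^(-5t)[C_1·v + C_2·(t·v + w)].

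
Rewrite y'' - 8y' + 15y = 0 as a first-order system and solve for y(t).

Let x_1 = y, x_2 = y'. Then x_1' = x_2 and x_2' = -15x_1 + 8x_2.
A = [[0,1],[-15,8]]; det(A-λI) = λ^2 - 8λ + 15.
Eigenvalues λ = 5, 3 with eigenvectors (1,5), (1,3).

y(t) = C_1e^(5t) + C_2e^(3t)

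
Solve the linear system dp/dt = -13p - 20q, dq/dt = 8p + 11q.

p(t) = C_1e^(-t)sin(4t) - 2C_1e^(-t)cos(4t) - 2C_2e^(-t)sin(4t) - C_2e^(-t)cos(4t), q(t) = -C_1e^(-t)sin(4t) + C_1e^(-t)cos(4t) + C_2e^(-t)sin(4t) + C_2e^(-t)cos(4t)

Coefficient matrix A = [[-13, -20], [8, 11]].
Characteristic polynomial det(A - λI) = λ^2 + 2λ + 17 = 0.
Eigenvalues λ = -1 ± 4i (complex conjugate pair).
For λ=-1+4i: an eigenvector is (-2,1) - i(1,-1) = (-2 - i, 1 + i).
A real fundamental pair from Re and Im of e^((-1+4i)t)v: X_1 = e^(-t)(cos(4t)·(-2,1) + sin(4t)·(1,-1)), X_2 = e^(-t)(sin(4t)·(-2,1) - cos(4t)·(1,-1)).
General solution: C_1X_1 + C_2X_2.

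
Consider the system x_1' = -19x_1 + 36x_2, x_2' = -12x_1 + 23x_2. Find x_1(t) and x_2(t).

x_1(t) = 2C_1e^(-t) - 3C_2e^(5t), x_2(t) = C_1e^(-t) - 2C_2e^(5t)

Coefficient matrix A = [[-19, 36], [-12, 23]].
Characteristic polynomial det(A - λI) = λ^2 - 4λ - 5 = 0.
Eigenvalues λ = -1, 5.
For λ=-1: (A-λI) row 1 is [-18, 36], so an eigenvector is (2, 1).
For λ=5: (A-λI) row 1 is [-24, 36], so an eigenvector is (-3, -2).
General solution: C_1e^(-t)(2,1) + C_2e^(5t)(-3,-2).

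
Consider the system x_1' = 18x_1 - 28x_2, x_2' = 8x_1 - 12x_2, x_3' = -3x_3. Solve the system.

x_1(t) = 7c_1e^(2t) - 2c_2e^(4t), x_2(t) = 4c_1e^(2t) - c_2e^(4t), x_3(t) = c_3e^(-3t)

Coefficient matrix A = [[18, -28, 0], [8, -12, 0], [0, 0, -3]].
det(A - λI) = 0 gives eigenvalues λ = 2, 4, -3.
For λ=2: eigenvector (7,4,0).
For λ=4: eigenvector (-2,-1,0).
For λ=-3: eigenvector (0,0,1).
General solution: c_1e^(2t)(7,4,0) + c_2e^(4t)(-2,-1,0) + c_3e^(-3t)(0,0,1).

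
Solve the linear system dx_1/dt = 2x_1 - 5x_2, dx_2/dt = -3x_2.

Coefficient matrix A = [[2, -5], [0, -3]].
Characteristic polynomial det(A - λI) = λ^2 + λ - 6 = 0.
Eigenvalues λ = 2, -3.
For λ=2: (A-λI) row 1 is [0, -5], so an eigenvector is (1, 0).
For λ=-3: (A-λI) row 1 is [5, -5], so an eigenvector is (-1, -1).
General solution: c_1e^(2t)(1,0) + c_2e^(-3t)(-1,-1).

x_1(t) = c_1e^(2t) - c_2e^(-3t), x_2(t) = -c_2e^(-3t)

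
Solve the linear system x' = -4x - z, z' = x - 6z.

Coefficient matrix A = [[-4, -1], [1, -6]].
Characteristic polynomial det(A - λI) = λ^2 + 10λ + 25 = 0.
Single eigenvalue λ = -5 with algebraic multiplicity 2.
Eigenvector v = (-1,-1); generalized eigenvector w with (A-λI)w=v is (2,3).
General solution: e^(-5t)[C_1·v + C_2·(t·v + w)].

x(t) = -C_1e^(-5t) - C_2te^(-5t) + 2C_2e^(-5t), z(t) = -C_1e^(-5t) - C_2te^(-5t) + 3C_2e^(-5t)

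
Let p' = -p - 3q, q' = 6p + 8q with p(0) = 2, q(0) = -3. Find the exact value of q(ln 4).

A = [[-1,-3],[6,8]]; eigenvalues λ = 2, 5.
Eigenvectors: (1,-1) for λ=2, (-1,2) for λ=5.
From the initial condition, c_1 = 1, c_2 = -1.
q(ln 4) = (1)(4^2)(-1) + (-1)(4^5)(2) = -2064.

-2064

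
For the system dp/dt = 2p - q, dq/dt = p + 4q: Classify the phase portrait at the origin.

A = [[2,-1],[1,4]]; det(A-λI) = λ^2 - 6λ + 9.
repeated λ = 3 with a single eigenvector.

unstable improper node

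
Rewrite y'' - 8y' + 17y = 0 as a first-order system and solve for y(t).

Let x_1 = y, x_2 = y'. Then x_1' = x_2 and x_2' = -17x_1 + 8x_2.
A = [[0,1],[-17,8]]; det(A-λI) = λ^2 - 8λ + 17.
Eigenvalues λ = 4 ± i.

y(t) = C_1e^(4t)cos(t) + C_2e^(4t)sin(t)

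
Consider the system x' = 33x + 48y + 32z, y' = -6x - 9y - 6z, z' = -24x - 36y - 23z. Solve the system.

Coefficient matrix A = [[33, 48, 32], [-6, -9, -6], [-24, -36, -23]].
det(A - λI) = 0 gives eigenvalues λ = -3, 3, 1.
For λ=-3: eigenvector (4,-1,-3).
For λ=3: eigenvector (8,-1,-6).
For λ=1: eigenvector (-1,0,1).
General solution: K_1e^(-3t)(4,-1,-3) + K_2e^(3t)(8,-1,-6) + K_3e^(t)(-1,0,1).

x(t) = 4K_1e^(-3t) + 8K_2e^(3t) - K_3e^(t), y(t) = -K_1e^(-3t) - K_2e^(3t), z(t) = -3K_1e^(-3t) - 6K_2e^(3t) + K_3e^(t)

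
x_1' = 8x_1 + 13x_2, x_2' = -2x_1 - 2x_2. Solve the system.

x_1(t) = 3c_1e^(3t)sin(t) - 2c_1e^(3t)cos(t) - 2c_2e^(3t)sin(t) - 3c_2e^(3t)cos(t), x_2(t) = -c_1e^(3t)sin(t) + c_1e^(3t)cos(t) + c_2e^(3t)sin(t) + c_2e^(3t)cos(t)

Coefficient matrix A = [[8, 13], [-2, -2]].
Characteristic polynomial det(A - λI) = λ^2 - 6λ + 10 = 0.
Eigenvalues λ = 3 ± i (complex conjugate pair).
For λ=3+i: an eigenvector is (-2,1) - i(3,-1) = (-2 - 3i, 1 + i).
A real fundamental pair from Re and Im of e^((3+i)t)v: X_1 = e^(3t)(cos(t)·(-2,1) + sin(t)·(3,-1)), X_2 = e^(3t)(sin(t)·(-2,1) - cos(t)·(3,-1)).
General solution: c_1X_1 + c_2X_2.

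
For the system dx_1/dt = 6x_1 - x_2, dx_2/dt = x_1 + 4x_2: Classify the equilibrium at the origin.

unstable improper node

A = [[6,-1],[1,4]]; det(A-λI) = λ^2 - 10λ + 25.
repeated λ = 5 with a single eigenvector.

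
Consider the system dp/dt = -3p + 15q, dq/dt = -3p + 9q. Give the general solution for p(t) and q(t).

Coefficient matrix A = [[-3, 15], [-3, 9]].
Characteristic polynomial det(A - λI) = λ^2 - 6λ + 18 = 0.
Eigenvalues λ = 3 ± 3i (complex conjugate pair).
For λ=3+3i: an eigenvector is (1,0) - i(-2,-1) = (1 + 2i, 0 + i).
A real fundamental pair from Re and Im of e^((3+3i)t)v: X_1 = e^(3t)(cos(3t)·(1,0) + sin(3t)·(-2,-1)), X_2 = e^(3t)(sin(3t)·(1,0) - cos(3t)·(-2,-1)).
General solution: K_1X_1 + K_2X_2.

p(t) = -2K_1e^(3t)sin(3t) + K_1e^(3t)cos(3t) + K_2e^(3t)sin(3t) + 2K_2e^(3t)cos(3t), q(t) = -K_1e^(3t)sin(3t) + K_2e^(3t)cos(3t)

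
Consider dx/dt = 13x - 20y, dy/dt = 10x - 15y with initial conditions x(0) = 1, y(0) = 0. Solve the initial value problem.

x(t) = 7e^(-t)sin(2t) + e^(-t)cos(2t), y(t) = 5e^(-t)sin(2t)

Coefficient matrix A = [[13, -20], [10, -15]].
Characteristic polynomial det(A - λI) = λ^2 + 2λ + 5 = 0.
Eigenvalues λ = -1 ± 2i (complex conjugate pair).
For λ=-1+2i: an eigenvector is (-1,-1) - i(3,2) = (-1 - 3i, -1 - 2i).
A real fundamental pair from Re and Im of e^((-1+2i)t)v: X_1 = e^(-t)(cos(2t)·(-1,-1) + sin(2t)·(3,2)), X_2 = e^(-t)(sin(2t)·(-1,-1) - cos(2t)·(3,2)).
General solution: c_1X_1 + c_2X_2.
Applying x(0)=1, y(0)=0 gives c_1=2, c_2=-1.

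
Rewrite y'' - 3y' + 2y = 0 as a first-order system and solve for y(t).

y(t) = K_1e^(2t) + K_2e^(t)

Let x_1 = y, x_2 = y'. Then x_1' = x_2 and x_2' = -2x_1 + 3x_2.
A = [[0,1],[-2,3]]; det(A-λI) = λ^2 - 3λ + 2.
Eigenvalues λ = 2, 1 with eigenvectors (1,2), (1,1).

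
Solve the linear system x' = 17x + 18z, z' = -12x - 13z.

Coefficient matrix A = [[17, 18], [-12, -13]].
Characteristic polynomial det(A - λI) = λ^2 - 4λ - 5 = 0.
Eigenvalues λ = 5, -1.
For λ=5: (A-λI) row 1 is [12, 18], so an eigenvector is (3, -2).
For λ=-1: (A-λI) row 1 is [18, 18], so an eigenvector is (1, -1).
General solution: C_1e^(5t)(3,-2) + C_2e^(-t)(1,-1).

x(t) = 3C_1e^(5t) + C_2e^(-t), z(t) = -2C_1e^(5t) - C_2e^(-t)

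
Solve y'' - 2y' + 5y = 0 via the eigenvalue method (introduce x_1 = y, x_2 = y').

Let x_1 = y, x_2 = y'. Then x_1' = x_2 and x_2' = -5x_1 + 2x_2.
A = [[0,1],[-5,2]]; det(A-λI) = λ^2 - 2λ + 5.
Eigenvalues λ = 1 ± 2i.

y(t) = K_1e^(t)cos(2t) + K_2e^(t)sin(2t)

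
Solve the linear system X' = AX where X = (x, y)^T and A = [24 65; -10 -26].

x(t) = 3c_1e^(-t)sin(5t) - 2c_1e^(-t)cos(5t) - 2c_2e^(-t)sin(5t) - 3c_2e^(-t)cos(5t), y(t) = -c_1e^(-t)sin(5t) + c_1e^(-t)cos(5t) + c_2e^(-t)sin(5t) + c_2e^(-t)cos(5t)

Coefficient matrix A = [[24, 65], [-10, -26]].
Characteristic polynomial det(A - λI) = λ^2 + 2λ + 26 = 0.
Eigenvalues λ = -1 ± 5i (complex conjugate pair).
For λ=-1+5i: an eigenvector is (-2,1) - i(3,-1) = (-2 - 3i, 1 + i).
A real fundamental pair from Re and Im of e^((-1+5i)t)v: X_1 = e^(-t)(cos(5t)·(-2,1) + sin(5t)·(3,-1)), X_2 = e^(-t)(sin(5t)·(-2,1) - cos(5t)·(3,-1)).
General solution: c_1X_1 + c_2X_2.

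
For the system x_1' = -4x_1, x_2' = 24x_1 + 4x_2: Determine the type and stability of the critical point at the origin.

A = [[-4,0],[24,4]]; det(A-λI) = λ^2 - 16.
λ = -4, 4: opposite signs.

saddle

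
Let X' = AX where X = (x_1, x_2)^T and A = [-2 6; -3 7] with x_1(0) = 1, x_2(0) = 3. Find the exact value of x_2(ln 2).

76

A = [[-2,6],[-3,7]]; eigenvalues λ = 1, 4.
Eigenvectors: (2,1) for λ=1, (-1,-1) for λ=4.
From the initial condition, c_1 = -2, c_2 = -5.
x_2(ln 2) = (-2)(2^1)(1) + (-5)(2^4)(-1) = 76.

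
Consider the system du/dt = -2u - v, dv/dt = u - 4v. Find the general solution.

Coefficient matrix A = [[-2, -1], [1, -4]].
Characteristic polynomial det(A - λI) = λ^2 + 6λ + 9 = 0.
Single eigenvalue λ = -3 with algebraic multiplicity 2.
Eigenvector v = (1,1); generalized eigenvector w with (A-λI)w=v is (-1,-2).
General solution: e^(-3t)[c_1·v + c_2·(t·v + w)].

u(t) = c_1e^(-3t) + c_2te^(-3t) - c_2e^(-3t), v(t) = c_1e^(-3t) + c_2te^(-3t) - 2c_2e^(-3t)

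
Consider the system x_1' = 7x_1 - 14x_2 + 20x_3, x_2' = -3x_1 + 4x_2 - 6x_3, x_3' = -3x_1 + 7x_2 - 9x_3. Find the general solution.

Coefficient matrix A = [[7, -14, 20], [-3, 4, -6], [-3, 7, -9]].
det(A - λI) = 0 gives eigenvalues λ = 4, 1, -3.
For λ=4: eigenvector (2,-1,-1).
For λ=1: eigenvector (-1,1,1).
For λ=-3: eigenvector (-2,0,1).
General solution: K_1e^(4t)(2,-1,-1) + K_2e^(t)(-1,1,1) + K_3e^(-3t)(-2,0,1).

x_1(t) = 2K_1e^(4t) - K_2e^(t) - 2K_3e^(-3t), x_2(t) = -K_1e^(4t) + K_2e^(t), x_3(t) = -K_1e^(4t) + K_2e^(t) + K_3e^(-3t)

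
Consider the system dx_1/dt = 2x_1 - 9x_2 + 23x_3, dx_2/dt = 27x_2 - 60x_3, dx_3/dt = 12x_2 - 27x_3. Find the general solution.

Coefficient matrix A = [[2, -9, 23], [0, 27, -60], [0, 12, -27]].
det(A - λI) = 0 gives eigenvalues λ = 2, 3, -3.
For λ=2: eigenvector (1,0,0).
For λ=3: eigenvector (1,5,2).
For λ=-3: eigenvector (-1,2,1).
General solution: c_1e^(2t)(1,0,0) + c_2e^(3t)(1,5,2) + c_3e^(-3t)(-1,2,1).

x_1(t) = c_1e^(2t) + c_2e^(3t) - c_3e^(-3t), x_2(t) = 5c_2e^(3t) + 2c_3e^(-3t), x_3(t) = 2c_2e^(3t) + c_3e^(-3t)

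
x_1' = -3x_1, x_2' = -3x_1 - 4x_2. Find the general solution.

Coefficient matrix A = [[-3, 0], [-3, -4]].
Characteristic polynomial det(A - λI) = λ^2 + 7λ + 12 = 0.
Eigenvalues λ = -4, -3.
For λ=-4: (A-λI) row 1 is [1, 0], so an eigenvector is (0, -1).
For λ=-3: (A-λI) row 2 is [-3, -1], so an eigenvector is (1, -3).
General solution: c_1e^(-4t)(0,-1) + c_2e^(-3t)(1,-3).

x_1(t) = c_2e^(-3t), x_2(t) = -c_1e^(-4t) - 3c_2e^(-3t)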